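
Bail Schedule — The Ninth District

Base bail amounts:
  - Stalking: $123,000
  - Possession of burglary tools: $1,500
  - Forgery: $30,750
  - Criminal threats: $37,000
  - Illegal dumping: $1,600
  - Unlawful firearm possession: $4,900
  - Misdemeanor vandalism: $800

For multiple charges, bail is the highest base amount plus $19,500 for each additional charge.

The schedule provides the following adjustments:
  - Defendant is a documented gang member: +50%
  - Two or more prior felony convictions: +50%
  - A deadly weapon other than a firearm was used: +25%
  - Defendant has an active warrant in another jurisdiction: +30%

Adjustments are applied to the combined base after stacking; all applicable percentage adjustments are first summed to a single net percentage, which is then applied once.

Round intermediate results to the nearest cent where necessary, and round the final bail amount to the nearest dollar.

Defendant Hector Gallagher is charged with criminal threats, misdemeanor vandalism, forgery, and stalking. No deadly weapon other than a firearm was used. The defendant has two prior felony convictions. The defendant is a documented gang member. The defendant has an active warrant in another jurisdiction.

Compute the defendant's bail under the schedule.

$417,450

Base amounts from the schedule: criminal threats $37,000; misdemeanor vandalism $800; forgery $30,750; stalking $123,000.
Stacking rule: highest base plus $19,500 per additional charge. Highest is stalking at $123,000; 3 additional charges → +$58,500. Combined base = $181,500.
Net percentage adjustment: +50% +50% +30% = +130%. $181,500 × 2.3 = $417,450.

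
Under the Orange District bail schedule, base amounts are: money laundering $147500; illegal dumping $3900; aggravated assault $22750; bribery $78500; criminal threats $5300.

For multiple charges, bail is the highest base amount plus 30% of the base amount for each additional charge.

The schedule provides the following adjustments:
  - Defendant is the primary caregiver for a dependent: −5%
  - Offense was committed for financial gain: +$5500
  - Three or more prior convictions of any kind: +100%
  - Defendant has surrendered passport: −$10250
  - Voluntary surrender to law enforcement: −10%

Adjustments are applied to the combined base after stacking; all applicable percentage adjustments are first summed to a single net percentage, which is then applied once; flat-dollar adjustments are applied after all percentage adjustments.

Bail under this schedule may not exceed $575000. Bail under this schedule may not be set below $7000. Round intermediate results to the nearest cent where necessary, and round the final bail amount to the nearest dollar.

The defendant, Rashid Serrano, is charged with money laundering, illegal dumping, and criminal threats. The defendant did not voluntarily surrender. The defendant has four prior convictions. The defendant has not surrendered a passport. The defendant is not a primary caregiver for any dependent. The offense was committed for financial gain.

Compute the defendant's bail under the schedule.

$306020

Base amounts from the schedule: money laundering $147500; illegal dumping $3900; criminal threats $5300.
Stacking rule: highest base plus 30% of each additional charge. Highest is money laundering at $147500. Additional: $3900 × 30% = $1170; $5300 × 30% = $1590. Combined base = $147500 + $2760 = $150260.
Three or more prior convictions of any kind (+100%): $150260 × 2 = $300520.
Offense was committed for financial gain (+$5500 flat): $300520 + $5500 = $306020.
$306020 is within the $575000 maximum.
$306020 is at or above the $7000 minimum.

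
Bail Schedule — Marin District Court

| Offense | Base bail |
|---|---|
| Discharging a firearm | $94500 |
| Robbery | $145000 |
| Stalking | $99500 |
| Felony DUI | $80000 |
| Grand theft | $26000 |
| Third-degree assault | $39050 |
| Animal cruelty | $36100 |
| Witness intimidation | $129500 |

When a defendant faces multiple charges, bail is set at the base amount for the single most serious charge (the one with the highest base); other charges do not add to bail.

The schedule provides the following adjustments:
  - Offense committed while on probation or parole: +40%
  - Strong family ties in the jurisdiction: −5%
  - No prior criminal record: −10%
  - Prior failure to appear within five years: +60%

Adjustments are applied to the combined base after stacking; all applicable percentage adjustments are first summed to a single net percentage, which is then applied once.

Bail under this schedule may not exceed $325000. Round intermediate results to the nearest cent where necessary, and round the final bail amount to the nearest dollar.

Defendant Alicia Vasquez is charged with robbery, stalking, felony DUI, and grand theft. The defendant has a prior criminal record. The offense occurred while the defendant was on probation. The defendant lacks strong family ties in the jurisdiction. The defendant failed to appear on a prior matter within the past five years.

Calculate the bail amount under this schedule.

$290000

Base amounts from the schedule: robbery $145000; stalking $99500; felony DUI $80000; grand theft $26000.
Stacking rule: use the highest base only. Highest is robbery at $145000. Combined base = $145000.
Net percentage adjustment: +40% +60% = +100%. $145000 × 2 = $290000.
$290000 is within the $325000 maximum.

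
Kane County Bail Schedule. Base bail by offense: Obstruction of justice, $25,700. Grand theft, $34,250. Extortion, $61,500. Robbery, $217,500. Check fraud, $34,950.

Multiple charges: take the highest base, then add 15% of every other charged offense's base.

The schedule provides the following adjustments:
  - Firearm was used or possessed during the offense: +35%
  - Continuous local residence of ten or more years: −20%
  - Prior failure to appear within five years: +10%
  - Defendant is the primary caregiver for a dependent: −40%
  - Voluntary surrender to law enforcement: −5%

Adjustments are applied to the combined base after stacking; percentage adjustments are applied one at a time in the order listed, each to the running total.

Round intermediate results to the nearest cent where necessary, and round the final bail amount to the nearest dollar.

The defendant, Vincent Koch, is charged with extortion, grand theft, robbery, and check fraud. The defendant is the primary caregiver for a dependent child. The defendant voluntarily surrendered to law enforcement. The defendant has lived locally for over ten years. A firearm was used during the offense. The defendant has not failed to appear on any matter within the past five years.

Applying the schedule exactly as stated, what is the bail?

Base amounts from the schedule: extortion $61,500; grand theft $34,250; robbery $217,500; check fraud $34,950.
Stacking rule: highest base plus 15% of each additional charge. Highest is robbery at $217,500. Additional: $61,500 × 15% = $9,225; $34,250 × 15% = $5,137.50; $34,950 × 15% = $5,242.50. Combined base = $217,500 + $19,605 = $237,105.
Firearm was used or possessed during the offense (+35%): $237,105 × 1.35 = $320,091.75.
Continuous local residence of ten or more years (−20%): $320,091.75 × 0.8 = $256,073.40.
Defendant is the primary caregiver for a dependent (−40%): $256,073.40 × 0.6 = $153,644.04.
Voluntary surrender to law enforcement (−5%): $153,644.04 × 0.95 = $145,961.84.
Rounded to the nearest dollar: $145,962.

$145,962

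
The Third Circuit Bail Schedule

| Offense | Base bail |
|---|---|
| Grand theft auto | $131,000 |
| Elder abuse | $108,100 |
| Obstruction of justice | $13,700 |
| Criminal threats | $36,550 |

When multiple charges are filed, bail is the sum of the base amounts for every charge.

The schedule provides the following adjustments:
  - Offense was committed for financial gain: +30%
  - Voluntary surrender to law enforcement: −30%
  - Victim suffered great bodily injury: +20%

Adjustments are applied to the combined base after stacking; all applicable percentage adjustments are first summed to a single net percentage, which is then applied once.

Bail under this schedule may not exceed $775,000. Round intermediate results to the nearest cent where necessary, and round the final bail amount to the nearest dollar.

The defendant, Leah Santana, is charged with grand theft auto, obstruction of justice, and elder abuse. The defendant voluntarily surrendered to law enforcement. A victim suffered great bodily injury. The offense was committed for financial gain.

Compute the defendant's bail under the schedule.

$303,360

Base amounts from the schedule: grand theft auto $131,000; obstruction of justice $13,700; elder abuse $108,100.
Stacking rule: sum of all bases. $131,000 + $13,700 + $108,100 = $252,800.
Net percentage adjustment: +30% −30% +20% = +20%. $252,800 × 1.2 = $303,360.
$303,360 is within the $775,000 maximum.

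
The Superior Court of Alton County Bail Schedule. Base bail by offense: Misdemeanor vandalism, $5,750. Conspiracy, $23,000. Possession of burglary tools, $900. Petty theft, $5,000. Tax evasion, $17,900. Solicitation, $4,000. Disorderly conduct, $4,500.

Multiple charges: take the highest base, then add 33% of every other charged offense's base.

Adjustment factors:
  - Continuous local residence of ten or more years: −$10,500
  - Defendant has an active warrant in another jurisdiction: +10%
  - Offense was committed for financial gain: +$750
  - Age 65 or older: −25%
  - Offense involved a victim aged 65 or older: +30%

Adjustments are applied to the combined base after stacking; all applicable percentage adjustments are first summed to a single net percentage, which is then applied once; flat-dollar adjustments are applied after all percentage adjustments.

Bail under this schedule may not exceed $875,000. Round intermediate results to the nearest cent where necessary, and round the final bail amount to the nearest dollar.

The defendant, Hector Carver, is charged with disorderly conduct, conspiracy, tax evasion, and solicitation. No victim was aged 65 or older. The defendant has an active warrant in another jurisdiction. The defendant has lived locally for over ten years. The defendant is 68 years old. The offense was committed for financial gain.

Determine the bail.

Base amounts from the schedule: disorderly conduct $4,500; conspiracy $23,000; tax evasion $17,900; solicitation $4,000.
Stacking rule: highest base plus 33% of each additional charge. Highest is conspiracy at $23,000. Additional: $4,500 × 33% = $1,485; $17,900 × 33% = $5,907; $4,000 × 33% = $1,320. Combined base = $23,000 + $8,712 = $31,712.
Net percentage adjustment: +10% −25% = −15%. $31,712 × 0.85 = $26,955.20.
Continuous local residence of ten or more years (−$10,500 flat): $26,955.20 − $10,500 = $16,455.20.
Offense was committed for financial gain (+$750 flat): $16,455.20 + $750 = $17,205.20.
$17,205.20 is within the $875,000 maximum.
Rounded to the nearest dollar: $17,205.

$17,205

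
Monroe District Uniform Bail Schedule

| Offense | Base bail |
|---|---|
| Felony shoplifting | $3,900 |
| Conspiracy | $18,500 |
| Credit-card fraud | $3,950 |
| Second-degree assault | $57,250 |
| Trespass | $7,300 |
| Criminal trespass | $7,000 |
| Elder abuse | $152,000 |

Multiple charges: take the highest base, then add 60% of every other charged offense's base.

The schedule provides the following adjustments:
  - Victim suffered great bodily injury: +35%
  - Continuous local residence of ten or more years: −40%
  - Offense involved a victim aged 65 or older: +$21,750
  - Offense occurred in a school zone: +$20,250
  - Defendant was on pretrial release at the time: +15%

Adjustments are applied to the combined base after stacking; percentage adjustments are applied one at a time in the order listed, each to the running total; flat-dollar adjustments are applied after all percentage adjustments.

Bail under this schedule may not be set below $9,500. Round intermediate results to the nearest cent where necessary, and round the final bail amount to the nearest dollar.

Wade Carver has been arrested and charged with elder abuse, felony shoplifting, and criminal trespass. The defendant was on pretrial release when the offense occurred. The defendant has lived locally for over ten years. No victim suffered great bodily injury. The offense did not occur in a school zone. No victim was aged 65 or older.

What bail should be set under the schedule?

Base amounts from the schedule: elder abuse $152,000; felony shoplifting $3,900; criminal trespass $7,000.
Stacking rule: highest base plus 60% of each additional charge. Highest is elder abuse at $152,000. Additional: $3,900 × 60% = $2,340; $7,000 × 60% = $4,200. Combined base = $152,000 + $6,540 = $158,540.
Continuous local residence of ten or more years (−40%): $158,540 × 0.6 = $95,124.
Defendant was on pretrial release at the time (+15%): $95,124 × 1.15 = $109,392.60.
$109,392.60 is at or above the $9,500 minimum.
Rounded to the nearest dollar: $109,393.

$109,393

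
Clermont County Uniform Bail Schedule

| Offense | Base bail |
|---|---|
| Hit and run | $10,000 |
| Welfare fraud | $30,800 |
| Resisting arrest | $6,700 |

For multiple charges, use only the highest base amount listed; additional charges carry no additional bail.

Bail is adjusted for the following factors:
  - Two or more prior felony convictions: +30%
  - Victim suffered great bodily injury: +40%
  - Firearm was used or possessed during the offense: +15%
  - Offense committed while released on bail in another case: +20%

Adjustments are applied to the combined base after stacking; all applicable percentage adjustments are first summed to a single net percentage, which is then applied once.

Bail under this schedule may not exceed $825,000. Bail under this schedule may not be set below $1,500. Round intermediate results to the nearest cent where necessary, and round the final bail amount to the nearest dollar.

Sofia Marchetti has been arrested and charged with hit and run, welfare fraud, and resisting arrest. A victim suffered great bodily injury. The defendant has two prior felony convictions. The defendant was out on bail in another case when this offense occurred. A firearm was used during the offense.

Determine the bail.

$63,140

Base amounts from the schedule: hit and run $10,000; welfare fraud $30,800; resisting arrest $6,700.
Stacking rule: use the highest base only. Highest is welfare fraud at $30,800. Combined base = $30,800.
Net percentage adjustment: +30% +40% +15% +20% = +105%. $30,800 × 2.05 = $63,140.
$63,140 is within the $825,000 maximum.
$63,140 is at or above the $1,500 minimum.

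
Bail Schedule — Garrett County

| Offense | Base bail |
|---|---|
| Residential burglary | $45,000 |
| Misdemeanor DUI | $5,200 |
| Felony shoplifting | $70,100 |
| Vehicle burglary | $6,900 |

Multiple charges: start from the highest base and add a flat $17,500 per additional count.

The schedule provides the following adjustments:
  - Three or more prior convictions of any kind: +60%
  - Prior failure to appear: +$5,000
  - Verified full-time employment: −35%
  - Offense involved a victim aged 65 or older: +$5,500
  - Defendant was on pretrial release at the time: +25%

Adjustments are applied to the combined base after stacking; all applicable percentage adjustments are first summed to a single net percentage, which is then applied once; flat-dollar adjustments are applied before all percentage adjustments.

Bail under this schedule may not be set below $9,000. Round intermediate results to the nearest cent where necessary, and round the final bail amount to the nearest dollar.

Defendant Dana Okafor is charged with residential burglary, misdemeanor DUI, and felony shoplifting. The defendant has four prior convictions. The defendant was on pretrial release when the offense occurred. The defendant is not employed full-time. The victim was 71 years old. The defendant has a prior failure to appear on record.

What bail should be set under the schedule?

$213,860

Base amounts from the schedule: residential burglary $45,000; misdemeanor DUI $5,200; felony shoplifting $70,100.
Stacking rule: highest base plus $17,500 per additional charge. Highest is felony shoplifting at $70,100; 2 additional charges → +$35,000. Combined base = $105,100.
Prior failure to appear (+$5,000 flat): $105,100 + $5,000 = $110,100.
Offense involved a victim aged 65 or older (+$5,500 flat): $110,100 + $5,500 = $115,600.
Net percentage adjustment: +60% +25% = +85%. $115,600 × 1.85 = $213,860.
$213,860 is at or above the $9,000 minimum.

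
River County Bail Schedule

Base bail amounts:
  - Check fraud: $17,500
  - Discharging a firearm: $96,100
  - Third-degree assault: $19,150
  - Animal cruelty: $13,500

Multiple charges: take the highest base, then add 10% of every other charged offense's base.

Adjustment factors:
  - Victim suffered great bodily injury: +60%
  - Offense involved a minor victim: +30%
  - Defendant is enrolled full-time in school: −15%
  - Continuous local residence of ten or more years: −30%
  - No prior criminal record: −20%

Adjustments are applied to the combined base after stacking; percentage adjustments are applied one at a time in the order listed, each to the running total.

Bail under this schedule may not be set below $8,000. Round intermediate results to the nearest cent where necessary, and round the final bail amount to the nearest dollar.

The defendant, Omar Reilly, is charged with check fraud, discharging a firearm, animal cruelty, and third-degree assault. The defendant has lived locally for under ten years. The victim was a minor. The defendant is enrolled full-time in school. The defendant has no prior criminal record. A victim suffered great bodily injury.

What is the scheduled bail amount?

$143,017

Base amounts from the schedule: check fraud $17,500; discharging a firearm $96,100; animal cruelty $13,500; third-degree assault $19,150.
Stacking rule: highest base plus 10% of each additional charge. Highest is discharging a firearm at $96,100. Additional: $17,500 × 10% = $1,750; $13,500 × 10% = $1,350; $19,150 × 10% = $1,915. Combined base = $96,100 + $5,015 = $101,115.
Victim suffered great bodily injury (+60%): $101,115 × 1.6 = $161,784.
Offense involved a minor victim (+30%): $161,784 × 1.3 = $210,319.20.
Defendant is enrolled full-time in school (−15%): $210,319.20 × 0.85 = $178,771.32.
No prior criminal record (−20%): $178,771.32 × 0.8 = $143,017.06.
$143,017.06 is at or above the $8,000 minimum.
Rounded to the nearest dollar: $143,017.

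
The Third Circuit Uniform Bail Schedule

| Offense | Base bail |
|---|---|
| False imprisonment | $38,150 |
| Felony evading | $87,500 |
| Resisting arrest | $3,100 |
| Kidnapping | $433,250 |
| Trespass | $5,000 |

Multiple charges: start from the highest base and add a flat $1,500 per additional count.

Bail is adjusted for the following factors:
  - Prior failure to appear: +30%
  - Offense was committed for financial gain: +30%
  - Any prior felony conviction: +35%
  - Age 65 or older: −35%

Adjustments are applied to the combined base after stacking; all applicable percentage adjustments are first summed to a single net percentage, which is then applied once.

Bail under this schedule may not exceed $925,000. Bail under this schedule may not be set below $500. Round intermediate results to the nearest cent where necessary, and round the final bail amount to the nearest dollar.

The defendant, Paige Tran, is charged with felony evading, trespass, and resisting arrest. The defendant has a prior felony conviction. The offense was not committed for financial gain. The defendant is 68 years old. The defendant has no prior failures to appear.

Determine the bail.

Base amounts from the schedule: felony evading $87,500; trespass $5,000; resisting arrest $3,100.
Stacking rule: highest base plus $1,500 per additional charge. Highest is felony evading at $87,500; 2 additional charges → +$3,000. Combined base = $90,500.
Net percentage adjustment: +35% −35% = +0%. $90,500 × 1 = $90,500.
$90,500 is within the $925,000 maximum.
$90,500 is at or above the $500 minimum.

$90,500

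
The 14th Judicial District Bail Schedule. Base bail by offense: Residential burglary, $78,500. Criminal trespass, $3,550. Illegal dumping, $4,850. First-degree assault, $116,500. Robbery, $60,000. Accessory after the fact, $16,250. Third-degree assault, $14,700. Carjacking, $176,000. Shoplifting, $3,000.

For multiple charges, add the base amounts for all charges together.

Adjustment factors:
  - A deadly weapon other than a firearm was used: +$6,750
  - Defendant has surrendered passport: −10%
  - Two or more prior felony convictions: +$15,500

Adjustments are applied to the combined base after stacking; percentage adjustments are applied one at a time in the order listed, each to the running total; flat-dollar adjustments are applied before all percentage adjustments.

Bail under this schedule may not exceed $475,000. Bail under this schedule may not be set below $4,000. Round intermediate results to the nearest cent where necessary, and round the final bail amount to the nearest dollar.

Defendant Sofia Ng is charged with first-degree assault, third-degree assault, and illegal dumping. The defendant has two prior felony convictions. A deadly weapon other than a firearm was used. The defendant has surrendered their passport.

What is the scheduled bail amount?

Base amounts from the schedule: first-degree assault $116,500; third-degree assault $14,700; illegal dumping $4,850.
Stacking rule: sum of all bases. $116,500 + $14,700 + $4,850 = $136,050.
A deadly weapon other than a firearm was used (+$6,750 flat): $136,050 + $6,750 = $142,800.
Two or more prior felony convictions (+$15,500 flat): $142,800 + $15,500 = $158,300.
Defendant has surrendered passport (−10%): $158,300 × 0.9 = $142,470.
$142,470 is within the $475,000 maximum.
$142,470 is at or above the $4,000 minimum.

$142,470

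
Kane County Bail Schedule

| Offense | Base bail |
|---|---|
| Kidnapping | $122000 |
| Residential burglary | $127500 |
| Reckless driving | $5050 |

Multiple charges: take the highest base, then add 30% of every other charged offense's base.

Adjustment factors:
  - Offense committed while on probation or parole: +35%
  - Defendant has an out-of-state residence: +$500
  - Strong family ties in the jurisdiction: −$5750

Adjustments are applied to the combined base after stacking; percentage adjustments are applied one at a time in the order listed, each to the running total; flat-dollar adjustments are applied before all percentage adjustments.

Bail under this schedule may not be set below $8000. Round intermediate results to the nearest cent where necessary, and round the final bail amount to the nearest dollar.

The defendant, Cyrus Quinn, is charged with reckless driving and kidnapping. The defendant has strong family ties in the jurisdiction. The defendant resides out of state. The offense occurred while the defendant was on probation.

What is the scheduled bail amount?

$159658

Base amounts from the schedule: reckless driving $5050; kidnapping $122000.
Stacking rule: highest base plus 30% of each additional charge. Highest is kidnapping at $122000. Additional: $5050 × 30% = $1515. Combined base = $122000 + $1515 = $123515.
Defendant has an out-of-state residence (+$500 flat): $123515 + $500 = $124015.
Strong family ties in the jurisdiction (−$5750 flat): $124015 − $5750 = $118265.
Offense committed while on probation or parole (+35%): $118265 × 1.35 = $159657.75.
$159657.75 is at or above the $8000 minimum.
Rounded to the nearest dollar: $159658.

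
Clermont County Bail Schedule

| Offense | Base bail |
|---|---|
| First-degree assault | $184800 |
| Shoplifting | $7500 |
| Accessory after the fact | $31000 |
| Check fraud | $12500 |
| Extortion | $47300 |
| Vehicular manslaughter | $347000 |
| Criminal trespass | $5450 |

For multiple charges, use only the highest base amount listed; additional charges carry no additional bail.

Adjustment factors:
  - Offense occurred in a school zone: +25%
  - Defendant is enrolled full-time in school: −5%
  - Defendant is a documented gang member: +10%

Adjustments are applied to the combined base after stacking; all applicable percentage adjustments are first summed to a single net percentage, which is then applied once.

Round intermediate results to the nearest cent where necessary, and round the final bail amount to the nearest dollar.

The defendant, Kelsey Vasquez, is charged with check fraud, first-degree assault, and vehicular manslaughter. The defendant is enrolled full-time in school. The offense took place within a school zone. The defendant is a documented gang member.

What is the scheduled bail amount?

Base amounts from the schedule: check fraud $12500; first-degree assault $184800; vehicular manslaughter $347000.
Stacking rule: use the highest base only. Highest is vehicular manslaughter at $347000. Combined base = $347000.
Net percentage adjustment: +25% −5% +10% = +30%. $347000 × 1.3 = $451100.

$451100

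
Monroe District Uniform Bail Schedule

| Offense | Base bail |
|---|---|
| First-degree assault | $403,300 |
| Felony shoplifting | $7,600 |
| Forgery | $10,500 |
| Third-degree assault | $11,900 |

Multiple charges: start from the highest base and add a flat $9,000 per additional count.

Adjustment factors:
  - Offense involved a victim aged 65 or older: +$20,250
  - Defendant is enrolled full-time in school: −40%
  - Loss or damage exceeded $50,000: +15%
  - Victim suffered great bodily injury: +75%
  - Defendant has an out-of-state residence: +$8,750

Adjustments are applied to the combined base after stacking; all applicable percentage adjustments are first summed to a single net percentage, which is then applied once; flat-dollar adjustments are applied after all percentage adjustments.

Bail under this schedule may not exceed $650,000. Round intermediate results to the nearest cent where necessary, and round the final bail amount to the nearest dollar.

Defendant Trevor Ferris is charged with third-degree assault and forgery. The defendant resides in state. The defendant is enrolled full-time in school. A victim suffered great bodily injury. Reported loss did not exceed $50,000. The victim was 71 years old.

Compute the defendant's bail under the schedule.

Base amounts from the schedule: third-degree assault $11,900; forgery $10,500.
Stacking rule: highest base plus $9,000 per additional charge. Highest is third-degree assault at $11,900; 1 additional charge → +$9,000. Combined base = $20,900.
Net percentage adjustment: −40% +75% = +35%. $20,900 × 1.35 = $28,215.
Offense involved a victim aged 65 or older (+$20,250 flat): $28,215 + $20,250 = $48,465.
$48,465 is within the $650,000 maximum.

$48,465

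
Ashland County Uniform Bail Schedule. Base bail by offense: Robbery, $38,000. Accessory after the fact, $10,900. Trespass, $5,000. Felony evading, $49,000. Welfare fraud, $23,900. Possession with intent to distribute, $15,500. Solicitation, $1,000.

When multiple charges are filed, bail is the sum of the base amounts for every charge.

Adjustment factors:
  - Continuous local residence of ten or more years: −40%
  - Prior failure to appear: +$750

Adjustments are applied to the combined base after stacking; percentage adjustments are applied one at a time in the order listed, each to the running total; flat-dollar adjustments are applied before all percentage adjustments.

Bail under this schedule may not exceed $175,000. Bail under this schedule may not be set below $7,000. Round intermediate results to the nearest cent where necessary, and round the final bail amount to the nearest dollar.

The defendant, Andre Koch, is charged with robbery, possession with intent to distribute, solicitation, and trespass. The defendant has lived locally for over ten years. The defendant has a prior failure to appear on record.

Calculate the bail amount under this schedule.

Base amounts from the schedule: robbery $38,000; possession with intent to distribute $15,500; solicitation $1,000; trespass $5,000.
Stacking rule: sum of all bases. $38,000 + $15,500 + $1,000 + $5,000 = $59,500.
Prior failure to appear (+$750 flat): $59,500 + $750 = $60,250.
Continuous local residence of ten or more years (−40%): $60,250 × 0.6 = $36,150.
$36,150 is within the $175,000 maximum.
$36,150 is at or above the $7,000 minimum.

$36,150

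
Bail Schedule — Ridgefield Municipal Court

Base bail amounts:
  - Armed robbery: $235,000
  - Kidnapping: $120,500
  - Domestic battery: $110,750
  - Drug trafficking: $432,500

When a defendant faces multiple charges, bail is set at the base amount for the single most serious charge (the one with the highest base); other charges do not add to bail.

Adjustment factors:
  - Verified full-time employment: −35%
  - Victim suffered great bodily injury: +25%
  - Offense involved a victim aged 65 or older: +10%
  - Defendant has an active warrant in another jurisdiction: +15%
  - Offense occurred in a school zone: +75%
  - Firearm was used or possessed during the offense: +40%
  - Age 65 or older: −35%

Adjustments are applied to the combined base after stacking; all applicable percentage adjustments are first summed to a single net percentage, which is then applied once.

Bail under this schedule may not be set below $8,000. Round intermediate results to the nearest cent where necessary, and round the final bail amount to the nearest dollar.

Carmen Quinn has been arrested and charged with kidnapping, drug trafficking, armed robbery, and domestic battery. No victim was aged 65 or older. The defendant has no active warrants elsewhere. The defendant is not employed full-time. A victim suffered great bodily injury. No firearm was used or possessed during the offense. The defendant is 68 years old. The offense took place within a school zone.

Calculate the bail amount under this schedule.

Base amounts from the schedule: kidnapping $120,500; drug trafficking $432,500; armed robbery $235,000; domestic battery $110,750.
Stacking rule: use the highest base only. Highest is drug trafficking at $432,500. Combined base = $432,500.
Net percentage adjustment: +25% +75% −35% = +65%. $432,500 × 1.65 = $713,625.
$713,625 is at or above the $8,000 minimum.

$713,625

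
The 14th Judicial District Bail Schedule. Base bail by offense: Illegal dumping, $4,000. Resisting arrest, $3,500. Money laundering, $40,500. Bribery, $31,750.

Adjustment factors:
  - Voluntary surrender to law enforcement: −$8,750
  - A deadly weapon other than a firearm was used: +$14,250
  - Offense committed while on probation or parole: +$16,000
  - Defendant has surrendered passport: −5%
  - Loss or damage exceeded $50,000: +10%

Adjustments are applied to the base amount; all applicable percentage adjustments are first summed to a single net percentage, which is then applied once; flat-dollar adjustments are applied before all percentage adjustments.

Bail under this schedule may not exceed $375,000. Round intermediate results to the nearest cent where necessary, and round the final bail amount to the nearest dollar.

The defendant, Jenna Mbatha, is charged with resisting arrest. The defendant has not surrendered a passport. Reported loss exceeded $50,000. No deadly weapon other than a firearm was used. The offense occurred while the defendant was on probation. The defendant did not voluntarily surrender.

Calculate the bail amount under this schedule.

Base amounts from the schedule: resisting arrest $3,500.
Single charge. Combined base = $3,500.
Offense committed while on probation or parole (+$16,000 flat): $3,500 + $16,000 = $19,500.
Loss or damage exceeded $50,000 (+10%): $19,500 × 1.1 = $21,450.
$21,450 is within the $375,000 maximum.

$21,450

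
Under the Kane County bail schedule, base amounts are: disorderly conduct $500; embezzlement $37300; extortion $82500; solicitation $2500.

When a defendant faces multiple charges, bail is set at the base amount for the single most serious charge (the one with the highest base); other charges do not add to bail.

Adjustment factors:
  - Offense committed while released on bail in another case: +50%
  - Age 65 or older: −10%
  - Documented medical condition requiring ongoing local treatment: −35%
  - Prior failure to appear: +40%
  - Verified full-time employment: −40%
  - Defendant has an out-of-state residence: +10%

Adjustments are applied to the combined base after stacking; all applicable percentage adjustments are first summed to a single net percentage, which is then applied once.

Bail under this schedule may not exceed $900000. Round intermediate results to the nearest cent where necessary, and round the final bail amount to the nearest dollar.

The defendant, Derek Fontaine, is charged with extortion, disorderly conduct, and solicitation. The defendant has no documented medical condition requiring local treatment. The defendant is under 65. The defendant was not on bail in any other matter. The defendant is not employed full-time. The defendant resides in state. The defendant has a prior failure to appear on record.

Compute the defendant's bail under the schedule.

Base amounts from the schedule: extortion $82500; disorderly conduct $500; solicitation $2500.
Stacking rule: use the highest base only. Highest is extortion at $82500. Combined base = $82500.
Prior failure to appear (+40%): $82500 × 1.4 = $115500.
$115500 is within the $900000 maximum.

$115500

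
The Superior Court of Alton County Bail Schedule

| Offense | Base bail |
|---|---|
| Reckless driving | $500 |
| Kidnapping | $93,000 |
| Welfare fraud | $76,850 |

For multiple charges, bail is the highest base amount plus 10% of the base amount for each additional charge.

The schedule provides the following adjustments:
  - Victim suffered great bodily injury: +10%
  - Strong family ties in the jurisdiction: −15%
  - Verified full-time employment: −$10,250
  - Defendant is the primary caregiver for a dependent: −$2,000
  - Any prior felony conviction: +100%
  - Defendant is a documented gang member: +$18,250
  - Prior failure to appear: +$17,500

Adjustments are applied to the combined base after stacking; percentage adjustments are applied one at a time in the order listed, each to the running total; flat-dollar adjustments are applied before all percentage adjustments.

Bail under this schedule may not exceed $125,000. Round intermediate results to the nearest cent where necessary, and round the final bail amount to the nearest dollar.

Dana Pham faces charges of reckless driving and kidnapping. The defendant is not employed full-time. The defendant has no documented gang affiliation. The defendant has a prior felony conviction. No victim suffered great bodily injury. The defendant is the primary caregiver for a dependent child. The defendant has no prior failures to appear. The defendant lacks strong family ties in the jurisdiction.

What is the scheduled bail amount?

$125,000

Base amounts from the schedule: reckless driving $500; kidnapping $93,000.
Stacking rule: highest base plus 10% of each additional charge. Highest is kidnapping at $93,000. Additional: $500 × 10% = $50. Combined base = $93,000 + $50 = $93,050.
Defendant is the primary caregiver for a dependent (−$2,000 flat): $93,050 − $2,000 = $91,050.
Any prior felony conviction (+100%): $91,050 × 2 = $182,100.
Result $182,100 exceeds the maximum of $125,000; bail is capped at $125,000.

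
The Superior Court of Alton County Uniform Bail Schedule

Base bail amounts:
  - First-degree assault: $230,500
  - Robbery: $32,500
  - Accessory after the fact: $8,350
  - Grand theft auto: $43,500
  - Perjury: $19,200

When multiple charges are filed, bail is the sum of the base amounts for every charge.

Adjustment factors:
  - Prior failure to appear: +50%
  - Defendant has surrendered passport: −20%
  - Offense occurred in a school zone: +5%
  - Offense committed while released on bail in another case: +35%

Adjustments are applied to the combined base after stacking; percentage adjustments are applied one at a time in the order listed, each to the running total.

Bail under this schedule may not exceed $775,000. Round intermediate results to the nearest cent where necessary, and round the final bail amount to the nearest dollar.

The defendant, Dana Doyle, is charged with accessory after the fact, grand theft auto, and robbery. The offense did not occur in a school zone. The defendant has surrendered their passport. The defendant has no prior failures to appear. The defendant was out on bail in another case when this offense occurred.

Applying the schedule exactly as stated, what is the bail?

$91,098

Base amounts from the schedule: accessory after the fact $8,350; grand theft auto $43,500; robbery $32,500.
Stacking rule: sum of all bases. $8,350 + $43,500 + $32,500 = $84,350.
Defendant has surrendered passport (−20%): $84,350 × 0.8 = $67,480.
Offense committed while released on bail in another case (+35%): $67,480 × 1.35 = $91,098.
$91,098 is within the $775,000 maximum.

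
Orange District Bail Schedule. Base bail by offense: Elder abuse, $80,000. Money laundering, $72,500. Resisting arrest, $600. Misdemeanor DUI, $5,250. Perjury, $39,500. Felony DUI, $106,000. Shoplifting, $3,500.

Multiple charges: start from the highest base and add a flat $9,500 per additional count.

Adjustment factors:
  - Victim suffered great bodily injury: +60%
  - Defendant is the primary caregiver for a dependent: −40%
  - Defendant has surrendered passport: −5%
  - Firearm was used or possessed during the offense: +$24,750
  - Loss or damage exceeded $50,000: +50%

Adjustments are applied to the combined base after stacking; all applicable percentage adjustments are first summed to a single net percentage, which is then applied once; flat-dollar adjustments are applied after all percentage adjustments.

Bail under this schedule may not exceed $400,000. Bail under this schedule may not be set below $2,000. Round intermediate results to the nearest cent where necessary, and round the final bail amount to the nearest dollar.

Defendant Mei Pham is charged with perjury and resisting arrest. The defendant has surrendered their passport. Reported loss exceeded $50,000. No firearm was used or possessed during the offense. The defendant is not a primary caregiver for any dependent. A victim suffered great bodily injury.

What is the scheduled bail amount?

$100,450

Base amounts from the schedule: perjury $39,500; resisting arrest $600.
Stacking rule: highest base plus $9,500 per additional charge. Highest is perjury at $39,500; 1 additional charge → +$9,500. Combined base = $49,000.
Net percentage adjustment: +60% −5% +50% = +105%. $49,000 × 2.05 = $100,450.
$100,450 is within the $400,000 maximum.
$100,450 is at or above the $2,000 minimum.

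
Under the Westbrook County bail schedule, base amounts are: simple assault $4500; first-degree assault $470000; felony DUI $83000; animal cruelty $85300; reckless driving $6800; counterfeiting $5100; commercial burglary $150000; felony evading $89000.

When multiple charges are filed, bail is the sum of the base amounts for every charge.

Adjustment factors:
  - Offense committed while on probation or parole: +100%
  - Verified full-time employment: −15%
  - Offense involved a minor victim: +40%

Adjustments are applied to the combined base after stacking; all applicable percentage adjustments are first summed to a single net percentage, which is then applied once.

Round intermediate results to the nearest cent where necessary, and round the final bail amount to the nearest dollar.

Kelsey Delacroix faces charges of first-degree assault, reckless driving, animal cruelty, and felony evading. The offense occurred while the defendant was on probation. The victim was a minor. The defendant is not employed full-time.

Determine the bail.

$1562640

Base amounts from the schedule: first-degree assault $470000; reckless driving $6800; animal cruelty $85300; felony evading $89000.
Stacking rule: sum of all bases. $470000 + $6800 + $85300 + $89000 = $651100.
Net percentage adjustment: +100% +40% = +140%. $651100 × 2.4 = $1562640.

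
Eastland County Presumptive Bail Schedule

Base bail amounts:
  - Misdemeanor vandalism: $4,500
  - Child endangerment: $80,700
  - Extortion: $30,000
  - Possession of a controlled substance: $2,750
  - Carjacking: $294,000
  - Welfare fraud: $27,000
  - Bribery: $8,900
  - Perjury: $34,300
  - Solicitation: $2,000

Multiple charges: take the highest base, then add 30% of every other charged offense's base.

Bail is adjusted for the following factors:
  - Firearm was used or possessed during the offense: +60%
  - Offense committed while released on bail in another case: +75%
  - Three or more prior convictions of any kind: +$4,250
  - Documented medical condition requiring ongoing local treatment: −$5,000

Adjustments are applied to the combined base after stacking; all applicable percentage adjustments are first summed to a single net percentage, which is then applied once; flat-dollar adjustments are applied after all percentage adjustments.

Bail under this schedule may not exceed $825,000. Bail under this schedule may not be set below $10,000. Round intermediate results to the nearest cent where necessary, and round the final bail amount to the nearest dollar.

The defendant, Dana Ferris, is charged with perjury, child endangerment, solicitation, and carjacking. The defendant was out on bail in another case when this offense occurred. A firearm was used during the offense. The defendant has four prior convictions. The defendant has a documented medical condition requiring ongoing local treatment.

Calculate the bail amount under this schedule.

$772,635

Base amounts from the schedule: perjury $34,300; child endangerment $80,700; solicitation $2,000; carjacking $294,000.
Stacking rule: highest base plus 30% of each additional charge. Highest is carjacking at $294,000. Additional: $34,300 × 30% = $10,290; $80,700 × 30% = $24,210; $2,000 × 30% = $600. Combined base = $294,000 + $35,100 = $329,100.
Net percentage adjustment: +60% +75% = +135%. $329,100 × 2.35 = $773,385.
Three or more prior convictions of any kind (+$4,250 flat): $773,385 + $4,250 = $777,635.
Documented medical condition requiring ongoing local treatment (−$5,000 flat): $777,635 − $5,000 = $772,635.
$772,635 is within the $825,000 maximum.
$772,635 is at or above the $10,000 minimum.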